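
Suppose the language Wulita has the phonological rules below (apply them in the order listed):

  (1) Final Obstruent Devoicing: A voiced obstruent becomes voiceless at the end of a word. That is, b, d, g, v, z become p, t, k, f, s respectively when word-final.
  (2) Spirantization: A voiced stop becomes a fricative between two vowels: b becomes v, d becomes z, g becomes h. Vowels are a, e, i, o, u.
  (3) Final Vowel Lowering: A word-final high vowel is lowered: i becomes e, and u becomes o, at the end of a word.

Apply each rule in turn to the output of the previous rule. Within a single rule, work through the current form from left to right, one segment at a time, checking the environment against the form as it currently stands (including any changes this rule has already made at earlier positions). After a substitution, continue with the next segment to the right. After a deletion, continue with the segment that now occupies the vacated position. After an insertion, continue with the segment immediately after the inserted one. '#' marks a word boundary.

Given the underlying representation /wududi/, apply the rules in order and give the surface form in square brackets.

(1) Final Obstruent Devoicing: no change — [wududi]
(2) Spirantization: [wududi] → [wuzuzi]
(3) Final Vowel Lowering: [wuzuzi] → [wuzuze]

[wuzuze]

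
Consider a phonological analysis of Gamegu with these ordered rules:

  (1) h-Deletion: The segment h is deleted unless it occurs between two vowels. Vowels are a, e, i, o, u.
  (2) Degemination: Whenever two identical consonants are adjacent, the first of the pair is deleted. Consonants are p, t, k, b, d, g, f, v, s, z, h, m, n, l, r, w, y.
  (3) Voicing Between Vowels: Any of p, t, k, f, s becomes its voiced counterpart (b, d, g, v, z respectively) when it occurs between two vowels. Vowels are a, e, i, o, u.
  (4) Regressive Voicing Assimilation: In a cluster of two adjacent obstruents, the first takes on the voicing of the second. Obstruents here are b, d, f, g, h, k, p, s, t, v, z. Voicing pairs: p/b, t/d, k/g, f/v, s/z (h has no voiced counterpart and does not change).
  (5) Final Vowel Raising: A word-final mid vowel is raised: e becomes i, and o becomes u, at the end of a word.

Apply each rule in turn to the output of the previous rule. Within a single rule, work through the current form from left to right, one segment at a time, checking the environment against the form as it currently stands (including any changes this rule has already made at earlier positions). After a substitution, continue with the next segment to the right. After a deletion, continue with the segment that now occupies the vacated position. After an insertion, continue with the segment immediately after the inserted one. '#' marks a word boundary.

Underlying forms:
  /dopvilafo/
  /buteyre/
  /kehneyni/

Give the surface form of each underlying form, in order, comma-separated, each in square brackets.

/dopvilafo/:
  (1) h-Deletion: no change — [dopvilafo]
  (2) Degemination: no change — [dopvilafo]
  (3) Voicing Between Vowels: [dopvilafo] → [dopvilavo]
  (4) Regressive Voicing Assimilation: [dopvilavo] → [dobvilavo]
  (5) Final Vowel Raising: [dobvilavo] → [dobvilavu]
/buteyre/:
  (1) h-Deletion: no change — [buteyre]
  (2) Degemination: no change — [buteyre]
  (3) Voicing Between Vowels: [buteyre] → [budeyre]
  (4) Regressive Voicing Assimilation: no change — [budeyre]
  (5) Final Vowel Raising: [budeyre] → [budeyri]
/kehneyni/:
  (1) h-Deletion: [kehneyni] → [keneyni]
  (2) Degemination: no change — [keneyni]
  (3) Voicing Between Vowels: no change — [keneyni]
  (4) Regressive Voicing Assimilation: no change — [keneyni]
  (5) Final Vowel Raising: no change — [keneyni]

[dobvilavu], [budeyri], [keneyni]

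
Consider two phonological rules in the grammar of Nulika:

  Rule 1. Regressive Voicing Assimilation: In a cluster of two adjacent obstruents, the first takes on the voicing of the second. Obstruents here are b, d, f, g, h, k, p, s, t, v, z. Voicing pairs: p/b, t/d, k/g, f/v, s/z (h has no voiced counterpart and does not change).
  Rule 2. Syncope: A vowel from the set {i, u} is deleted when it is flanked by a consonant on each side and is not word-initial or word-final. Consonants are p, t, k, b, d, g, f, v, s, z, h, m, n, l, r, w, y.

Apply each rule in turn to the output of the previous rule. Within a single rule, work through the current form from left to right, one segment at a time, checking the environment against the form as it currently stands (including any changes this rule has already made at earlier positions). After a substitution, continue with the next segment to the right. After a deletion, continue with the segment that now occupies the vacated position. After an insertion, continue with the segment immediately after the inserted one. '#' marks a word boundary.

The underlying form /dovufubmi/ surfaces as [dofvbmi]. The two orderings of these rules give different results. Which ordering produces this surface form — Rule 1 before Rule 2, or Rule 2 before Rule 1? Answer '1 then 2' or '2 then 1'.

2 then 1

Order 1 then 2:
  1 Regressive Voicing Assimilation: no change — [dovufubmi]
  2 Syncope: [dovufubmi] → [dovfbmi]
  result: [dovfbmi]
Order 2 then 1:
  2 Syncope: [dovufubmi] → [dovfbmi]
  1 Regressive Voicing Assimilation: [dovfbmi] → [dofvbmi]
  result: [dofvbmi]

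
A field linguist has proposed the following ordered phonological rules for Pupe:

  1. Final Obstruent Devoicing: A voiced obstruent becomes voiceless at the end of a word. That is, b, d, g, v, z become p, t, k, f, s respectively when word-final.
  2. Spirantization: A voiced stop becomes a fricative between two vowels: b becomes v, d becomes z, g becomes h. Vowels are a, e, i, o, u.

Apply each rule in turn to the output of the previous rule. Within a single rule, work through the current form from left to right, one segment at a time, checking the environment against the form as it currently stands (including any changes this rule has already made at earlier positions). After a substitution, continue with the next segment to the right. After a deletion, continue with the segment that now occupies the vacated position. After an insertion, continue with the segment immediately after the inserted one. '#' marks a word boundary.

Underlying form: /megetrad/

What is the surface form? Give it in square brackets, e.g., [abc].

[mehetrat]

1 Final Obstruent Devoicing: [megetrad] → [megetrat]
2 Spirantization: [megetrat] → [mehetrat]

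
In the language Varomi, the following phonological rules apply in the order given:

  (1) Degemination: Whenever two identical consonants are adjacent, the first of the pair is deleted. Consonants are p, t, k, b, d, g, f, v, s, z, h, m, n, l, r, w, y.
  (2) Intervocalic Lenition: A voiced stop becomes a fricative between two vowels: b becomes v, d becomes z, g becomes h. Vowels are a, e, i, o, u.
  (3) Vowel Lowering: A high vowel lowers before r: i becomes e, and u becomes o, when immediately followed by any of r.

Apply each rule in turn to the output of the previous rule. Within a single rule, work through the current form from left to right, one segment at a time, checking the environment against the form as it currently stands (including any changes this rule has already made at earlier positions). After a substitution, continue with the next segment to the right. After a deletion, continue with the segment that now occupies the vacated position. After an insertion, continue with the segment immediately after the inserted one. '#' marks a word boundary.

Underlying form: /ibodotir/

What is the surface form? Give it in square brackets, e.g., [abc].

[ivozoter]

(1) Degemination: no change — [ibodotir]
(2) Intervocalic Lenition: [ibodotir] → [ivozotir]
(3) Vowel Lowering: [ivozotir] → [ivozoter]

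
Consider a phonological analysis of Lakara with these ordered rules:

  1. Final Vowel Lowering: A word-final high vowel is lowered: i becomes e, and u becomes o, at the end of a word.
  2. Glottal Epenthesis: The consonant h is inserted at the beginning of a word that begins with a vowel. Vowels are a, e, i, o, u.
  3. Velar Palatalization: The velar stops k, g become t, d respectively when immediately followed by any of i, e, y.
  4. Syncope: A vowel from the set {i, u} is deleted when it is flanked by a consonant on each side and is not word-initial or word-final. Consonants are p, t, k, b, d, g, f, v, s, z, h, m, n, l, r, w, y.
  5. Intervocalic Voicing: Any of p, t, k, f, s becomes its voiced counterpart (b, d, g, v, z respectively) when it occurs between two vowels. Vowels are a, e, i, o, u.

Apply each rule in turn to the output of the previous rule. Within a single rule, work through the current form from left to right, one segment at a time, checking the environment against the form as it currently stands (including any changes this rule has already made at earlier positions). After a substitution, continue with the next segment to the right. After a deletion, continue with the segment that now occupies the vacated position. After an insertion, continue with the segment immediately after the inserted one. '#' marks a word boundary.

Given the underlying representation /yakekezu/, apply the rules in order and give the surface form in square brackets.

[yadedezo]

1 Final Vowel Lowering: [yakekezu] → [yakekezo]
2 Glottal Epenthesis: no change — [yakekezo]
3 Velar Palatalization: [yakekezo] → [yatetezo]
4 Syncope: no change — [yatetezo]
5 Intervocalic Voicing: [yatetezo] → [yadedezo]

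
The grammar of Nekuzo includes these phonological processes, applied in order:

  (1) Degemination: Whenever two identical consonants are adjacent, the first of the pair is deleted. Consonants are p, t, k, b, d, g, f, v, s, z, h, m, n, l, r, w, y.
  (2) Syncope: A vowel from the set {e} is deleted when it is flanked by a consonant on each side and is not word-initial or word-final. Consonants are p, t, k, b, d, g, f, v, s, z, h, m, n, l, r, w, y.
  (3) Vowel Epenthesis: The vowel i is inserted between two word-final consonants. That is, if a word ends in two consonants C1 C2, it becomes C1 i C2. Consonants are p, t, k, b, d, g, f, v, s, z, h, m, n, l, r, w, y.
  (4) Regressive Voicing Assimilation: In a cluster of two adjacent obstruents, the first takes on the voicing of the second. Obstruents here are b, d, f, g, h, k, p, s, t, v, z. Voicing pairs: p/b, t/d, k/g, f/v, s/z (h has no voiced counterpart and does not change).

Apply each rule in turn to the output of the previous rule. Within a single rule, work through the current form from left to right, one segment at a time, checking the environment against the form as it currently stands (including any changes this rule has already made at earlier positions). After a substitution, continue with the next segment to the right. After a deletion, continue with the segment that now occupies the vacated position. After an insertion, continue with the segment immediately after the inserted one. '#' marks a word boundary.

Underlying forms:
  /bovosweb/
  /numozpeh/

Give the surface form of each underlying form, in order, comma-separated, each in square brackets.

/bovosweb/:
  (1) Degemination: no change — [bovosweb]
  (2) Syncope: [bovosweb] → [bovoswb]
  (3) Vowel Epenthesis: [bovoswb] → [bovoswib]
  (4) Regressive Voicing Assimilation: no change — [bovoswib]
/numozpeh/:
  (1) Degemination: no change — [numozpeh]
  (2) Syncope: [numozpeh] → [numozph]
  (3) Vowel Epenthesis: [numozph] → [numozpih]
  (4) Regressive Voicing Assimilation: [numozpih] → [numospih]

[bovoswib], [numospih]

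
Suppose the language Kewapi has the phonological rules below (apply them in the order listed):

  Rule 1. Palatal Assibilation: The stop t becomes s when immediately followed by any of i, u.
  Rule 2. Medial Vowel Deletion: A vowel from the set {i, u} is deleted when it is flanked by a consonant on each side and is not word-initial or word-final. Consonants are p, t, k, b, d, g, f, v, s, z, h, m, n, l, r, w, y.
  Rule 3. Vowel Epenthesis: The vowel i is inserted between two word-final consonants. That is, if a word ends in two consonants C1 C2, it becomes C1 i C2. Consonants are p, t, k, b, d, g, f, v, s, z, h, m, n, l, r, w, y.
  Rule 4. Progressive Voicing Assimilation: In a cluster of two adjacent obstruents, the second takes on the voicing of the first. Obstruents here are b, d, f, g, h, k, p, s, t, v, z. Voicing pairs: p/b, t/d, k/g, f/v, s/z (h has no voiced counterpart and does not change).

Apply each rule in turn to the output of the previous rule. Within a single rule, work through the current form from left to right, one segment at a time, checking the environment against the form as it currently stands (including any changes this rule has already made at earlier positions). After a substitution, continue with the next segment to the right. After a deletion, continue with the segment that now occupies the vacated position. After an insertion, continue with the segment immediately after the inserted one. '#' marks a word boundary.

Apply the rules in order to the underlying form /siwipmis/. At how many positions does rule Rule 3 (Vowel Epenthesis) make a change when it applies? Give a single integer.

Rule 1 Palatal Assibilation: no change — [siwipmis]
Rule 2 Medial Vowel Deletion: [siwipmis] → [swpms]
Rule 3 Vowel Epenthesis: [swpms] → [swpmis]
Rule 4 Progressive Voicing Assimilation: no change — [swpmis]
Rule Rule 3 changed 1 position(s).

1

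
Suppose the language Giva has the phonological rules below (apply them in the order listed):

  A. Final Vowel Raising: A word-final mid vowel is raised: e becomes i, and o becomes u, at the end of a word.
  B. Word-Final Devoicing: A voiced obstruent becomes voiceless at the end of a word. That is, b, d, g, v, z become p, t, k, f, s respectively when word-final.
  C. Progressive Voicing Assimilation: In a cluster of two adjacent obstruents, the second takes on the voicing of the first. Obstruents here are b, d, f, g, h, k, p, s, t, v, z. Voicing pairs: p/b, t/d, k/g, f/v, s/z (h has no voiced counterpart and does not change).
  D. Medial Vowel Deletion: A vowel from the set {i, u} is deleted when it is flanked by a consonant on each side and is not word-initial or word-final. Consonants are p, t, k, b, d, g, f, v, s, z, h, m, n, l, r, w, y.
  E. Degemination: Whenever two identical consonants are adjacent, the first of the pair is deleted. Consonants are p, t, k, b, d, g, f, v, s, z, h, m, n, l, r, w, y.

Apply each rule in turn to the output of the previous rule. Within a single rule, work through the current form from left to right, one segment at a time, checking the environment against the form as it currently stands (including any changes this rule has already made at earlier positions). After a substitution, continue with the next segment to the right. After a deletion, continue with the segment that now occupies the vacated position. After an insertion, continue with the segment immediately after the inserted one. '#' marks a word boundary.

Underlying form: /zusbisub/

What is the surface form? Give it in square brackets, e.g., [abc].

[zspsp]

A Final Vowel Raising: no change — [zusbisub]
B Word-Final Devoicing: [zusbisub] → [zusbisup]
C Progressive Voicing Assimilation: [zusbisup] → [zuspisup]
D Medial Vowel Deletion: [zuspisup] → [zspsp]
E Degemination: no change — [zspsp]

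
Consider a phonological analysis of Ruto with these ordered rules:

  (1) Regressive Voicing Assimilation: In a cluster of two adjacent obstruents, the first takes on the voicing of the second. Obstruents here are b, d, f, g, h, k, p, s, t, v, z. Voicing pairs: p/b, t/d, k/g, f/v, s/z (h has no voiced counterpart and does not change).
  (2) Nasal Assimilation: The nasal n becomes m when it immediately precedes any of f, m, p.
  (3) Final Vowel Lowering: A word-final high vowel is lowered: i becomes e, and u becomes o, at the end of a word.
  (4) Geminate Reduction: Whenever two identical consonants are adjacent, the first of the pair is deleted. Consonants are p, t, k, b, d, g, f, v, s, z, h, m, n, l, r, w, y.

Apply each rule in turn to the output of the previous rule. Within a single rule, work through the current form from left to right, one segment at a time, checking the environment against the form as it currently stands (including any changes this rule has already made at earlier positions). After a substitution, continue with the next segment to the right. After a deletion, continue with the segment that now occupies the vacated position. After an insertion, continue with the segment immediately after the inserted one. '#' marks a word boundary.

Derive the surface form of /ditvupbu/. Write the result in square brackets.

(1) Regressive Voicing Assimilation: [ditvupbu] → [didvubbu]
(2) Nasal Assimilation: no change — [didvubbu]
(3) Final Vowel Lowering: [didvubbu] → [didvubbo]
(4) Geminate Reduction: [didvubbo] → [didvubo]

[didvubo]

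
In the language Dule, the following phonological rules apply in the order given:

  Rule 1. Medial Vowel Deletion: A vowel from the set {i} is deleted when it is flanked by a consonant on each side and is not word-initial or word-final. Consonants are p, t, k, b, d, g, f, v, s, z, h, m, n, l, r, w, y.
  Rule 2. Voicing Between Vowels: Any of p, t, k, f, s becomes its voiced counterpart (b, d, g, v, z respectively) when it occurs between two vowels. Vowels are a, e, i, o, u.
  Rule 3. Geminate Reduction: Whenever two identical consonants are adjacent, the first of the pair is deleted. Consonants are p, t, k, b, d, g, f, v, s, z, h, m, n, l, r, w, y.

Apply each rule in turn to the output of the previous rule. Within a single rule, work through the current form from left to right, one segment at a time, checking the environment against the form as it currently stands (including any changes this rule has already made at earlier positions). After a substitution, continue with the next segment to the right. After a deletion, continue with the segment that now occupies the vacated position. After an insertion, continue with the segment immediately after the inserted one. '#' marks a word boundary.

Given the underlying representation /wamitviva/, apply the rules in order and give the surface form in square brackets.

[wamtva]

Rule 1 Medial Vowel Deletion: [wamitviva] → [wamtvva]
Rule 2 Voicing Between Vowels: no change — [wamtvva]
Rule 3 Geminate Reduction: [wamtvva] → [wamtva]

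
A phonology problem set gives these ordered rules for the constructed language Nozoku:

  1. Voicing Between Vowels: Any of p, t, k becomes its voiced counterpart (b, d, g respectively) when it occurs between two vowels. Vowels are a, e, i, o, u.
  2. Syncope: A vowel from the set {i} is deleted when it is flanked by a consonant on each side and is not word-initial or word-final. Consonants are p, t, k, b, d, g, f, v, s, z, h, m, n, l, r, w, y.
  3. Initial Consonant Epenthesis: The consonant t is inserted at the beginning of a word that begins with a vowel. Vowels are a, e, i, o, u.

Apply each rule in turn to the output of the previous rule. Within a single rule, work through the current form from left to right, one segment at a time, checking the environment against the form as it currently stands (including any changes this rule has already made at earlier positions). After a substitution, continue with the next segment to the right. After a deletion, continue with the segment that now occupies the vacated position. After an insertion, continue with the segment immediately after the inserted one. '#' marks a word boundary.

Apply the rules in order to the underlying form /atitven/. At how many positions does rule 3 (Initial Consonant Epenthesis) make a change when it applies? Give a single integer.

1 Voicing Between Vowels: [atitven] → [aditven]
2 Syncope: [aditven] → [adtven]
3 Initial Consonant Epenthesis: [adtven] → [tadtven]
Rule 3 changed 1 position(s).

1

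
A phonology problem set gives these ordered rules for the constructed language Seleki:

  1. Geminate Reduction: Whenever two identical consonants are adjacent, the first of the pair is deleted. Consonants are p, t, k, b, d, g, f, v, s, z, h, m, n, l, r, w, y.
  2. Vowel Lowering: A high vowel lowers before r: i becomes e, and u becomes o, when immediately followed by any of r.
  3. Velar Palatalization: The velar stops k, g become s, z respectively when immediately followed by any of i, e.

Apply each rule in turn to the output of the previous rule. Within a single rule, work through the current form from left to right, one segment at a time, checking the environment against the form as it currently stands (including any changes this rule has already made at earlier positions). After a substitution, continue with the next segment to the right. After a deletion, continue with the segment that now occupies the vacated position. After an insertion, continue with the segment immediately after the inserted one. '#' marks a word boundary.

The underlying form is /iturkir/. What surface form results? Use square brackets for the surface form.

[itorser]

1 Geminate Reduction: no change — [iturkir]
2 Vowel Lowering: [iturkir] → [itorker]
3 Velar Palatalization: [itorker] → [itorser]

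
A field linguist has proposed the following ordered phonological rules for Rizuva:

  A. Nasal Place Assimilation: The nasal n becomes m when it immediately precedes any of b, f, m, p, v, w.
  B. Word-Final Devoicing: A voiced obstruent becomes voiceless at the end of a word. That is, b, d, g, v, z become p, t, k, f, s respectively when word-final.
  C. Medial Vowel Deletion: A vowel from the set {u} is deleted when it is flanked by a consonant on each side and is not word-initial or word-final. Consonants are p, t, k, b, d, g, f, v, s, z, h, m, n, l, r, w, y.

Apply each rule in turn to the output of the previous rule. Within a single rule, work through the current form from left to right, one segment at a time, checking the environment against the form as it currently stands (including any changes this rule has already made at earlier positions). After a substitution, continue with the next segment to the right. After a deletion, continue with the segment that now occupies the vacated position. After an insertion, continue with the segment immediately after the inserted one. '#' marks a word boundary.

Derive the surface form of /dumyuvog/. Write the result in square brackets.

[dmyvok]

A Nasal Place Assimilation: no change — [dumyuvog]
B Word-Final Devoicing: [dumyuvog] → [dumyuvok]
C Medial Vowel Deletion: [dumyuvok] → [dmyvok]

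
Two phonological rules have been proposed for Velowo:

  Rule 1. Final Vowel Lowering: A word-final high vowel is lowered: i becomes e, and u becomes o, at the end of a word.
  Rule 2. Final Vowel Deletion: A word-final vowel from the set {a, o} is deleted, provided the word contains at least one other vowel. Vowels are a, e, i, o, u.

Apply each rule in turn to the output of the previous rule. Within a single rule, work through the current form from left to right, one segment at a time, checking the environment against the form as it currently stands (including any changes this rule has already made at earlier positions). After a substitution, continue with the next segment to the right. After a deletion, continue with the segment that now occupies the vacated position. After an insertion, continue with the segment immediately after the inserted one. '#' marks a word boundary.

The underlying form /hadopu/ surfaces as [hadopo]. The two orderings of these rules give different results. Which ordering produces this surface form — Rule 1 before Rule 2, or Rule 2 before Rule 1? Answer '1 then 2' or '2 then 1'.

2 then 1

Order 1 then 2:
  1 Final Vowel Lowering: [hadopu] → [hadopo]
  2 Final Vowel Deletion: [hadopo] → [hadop]
  result: [hadop]
Order 2 then 1:
  2 Final Vowel Deletion: no change — [hadopu]
  1 Final Vowel Lowering: [hadopu] → [hadopo]
  result: [hadopo]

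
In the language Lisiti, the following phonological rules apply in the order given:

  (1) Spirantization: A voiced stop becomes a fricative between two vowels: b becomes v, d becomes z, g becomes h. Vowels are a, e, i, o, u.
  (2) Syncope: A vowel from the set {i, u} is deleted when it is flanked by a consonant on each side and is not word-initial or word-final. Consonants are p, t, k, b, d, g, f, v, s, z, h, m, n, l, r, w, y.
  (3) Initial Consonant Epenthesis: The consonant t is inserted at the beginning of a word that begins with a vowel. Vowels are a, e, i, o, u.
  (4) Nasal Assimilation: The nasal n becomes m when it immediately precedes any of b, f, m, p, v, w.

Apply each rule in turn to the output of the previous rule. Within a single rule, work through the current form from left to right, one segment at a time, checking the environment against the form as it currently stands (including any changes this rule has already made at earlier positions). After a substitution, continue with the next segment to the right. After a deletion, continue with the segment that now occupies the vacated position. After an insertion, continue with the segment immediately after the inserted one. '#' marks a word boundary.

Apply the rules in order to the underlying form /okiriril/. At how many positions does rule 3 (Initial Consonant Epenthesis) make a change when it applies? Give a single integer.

(1) Spirantization: no change — [okiriril]
(2) Syncope: [okiriril] → [okrrl]
(3) Initial Consonant Epenthesis: [okrrl] → [tokrrl]
(4) Nasal Assimilation: no change — [tokrrl]
Rule 3 changed 1 position(s).

1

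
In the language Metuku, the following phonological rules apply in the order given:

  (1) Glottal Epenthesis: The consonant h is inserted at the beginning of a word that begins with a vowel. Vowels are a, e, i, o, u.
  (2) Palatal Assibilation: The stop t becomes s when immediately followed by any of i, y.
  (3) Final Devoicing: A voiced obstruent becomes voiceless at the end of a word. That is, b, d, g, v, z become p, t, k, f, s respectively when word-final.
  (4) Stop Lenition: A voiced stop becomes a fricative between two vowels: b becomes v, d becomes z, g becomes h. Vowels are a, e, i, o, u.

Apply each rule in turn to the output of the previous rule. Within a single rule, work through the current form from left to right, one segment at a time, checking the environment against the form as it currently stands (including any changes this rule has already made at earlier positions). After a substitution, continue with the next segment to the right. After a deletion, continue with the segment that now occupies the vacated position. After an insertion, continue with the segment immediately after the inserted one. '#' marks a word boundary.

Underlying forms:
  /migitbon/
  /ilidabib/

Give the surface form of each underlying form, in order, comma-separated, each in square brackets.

/migitbon/:
  (1) Glottal Epenthesis: no change — [migitbon]
  (2) Palatal Assibilation: no change — [migitbon]
  (3) Final Devoicing: no change — [migitbon]
  (4) Stop Lenition: [migitbon] → [mihitbon]
/ilidabib/:
  (1) Glottal Epenthesis: [ilidabib] → [hilidabib]
  (2) Palatal Assibilation: no change — [hilidabib]
  (3) Final Devoicing: [hilidabib] → [hilidabip]
  (4) Stop Lenition: [hilidabip] → [hilizavip]

[mihitbon], [hilizavip]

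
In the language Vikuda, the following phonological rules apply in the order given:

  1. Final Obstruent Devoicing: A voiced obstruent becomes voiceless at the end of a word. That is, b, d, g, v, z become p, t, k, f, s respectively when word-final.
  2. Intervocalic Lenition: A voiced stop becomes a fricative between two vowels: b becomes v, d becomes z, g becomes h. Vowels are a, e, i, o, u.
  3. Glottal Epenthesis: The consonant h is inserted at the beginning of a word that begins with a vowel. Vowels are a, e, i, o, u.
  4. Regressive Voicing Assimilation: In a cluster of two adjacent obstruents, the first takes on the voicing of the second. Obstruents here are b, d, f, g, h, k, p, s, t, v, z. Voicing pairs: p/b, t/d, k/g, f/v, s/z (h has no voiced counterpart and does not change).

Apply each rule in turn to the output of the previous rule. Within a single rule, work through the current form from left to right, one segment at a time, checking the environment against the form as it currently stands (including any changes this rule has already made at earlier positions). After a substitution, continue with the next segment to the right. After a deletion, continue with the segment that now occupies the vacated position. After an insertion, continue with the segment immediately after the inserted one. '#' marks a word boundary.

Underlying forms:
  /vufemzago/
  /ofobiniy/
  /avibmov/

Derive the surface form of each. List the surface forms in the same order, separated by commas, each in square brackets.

[vufemzaho], [hofoviniy], [havibmof]

/vufemzago/:
  1 Final Obstruent Devoicing: no change — [vufemzago]
  2 Intervocalic Lenition: [vufemzago] → [vufemzaho]
  3 Glottal Epenthesis: no change — [vufemzaho]
  4 Regressive Voicing Assimilation: no change — [vufemzaho]
/ofobiniy/:
  1 Final Obstruent Devoicing: no change — [ofobiniy]
  2 Intervocalic Lenition: [ofobiniy] → [ofoviniy]
  3 Glottal Epenthesis: [ofoviniy] → [hofoviniy]
  4 Regressive Voicing Assimilation: no change — [hofoviniy]
/avibmov/:
  1 Final Obstruent Devoicing: [avibmov] → [avibmof]
  2 Intervocalic Lenition: no change — [avibmof]
  3 Glottal Epenthesis: [avibmof] → [havibmof]
  4 Regressive Voicing Assimilation: no change — [havibmof]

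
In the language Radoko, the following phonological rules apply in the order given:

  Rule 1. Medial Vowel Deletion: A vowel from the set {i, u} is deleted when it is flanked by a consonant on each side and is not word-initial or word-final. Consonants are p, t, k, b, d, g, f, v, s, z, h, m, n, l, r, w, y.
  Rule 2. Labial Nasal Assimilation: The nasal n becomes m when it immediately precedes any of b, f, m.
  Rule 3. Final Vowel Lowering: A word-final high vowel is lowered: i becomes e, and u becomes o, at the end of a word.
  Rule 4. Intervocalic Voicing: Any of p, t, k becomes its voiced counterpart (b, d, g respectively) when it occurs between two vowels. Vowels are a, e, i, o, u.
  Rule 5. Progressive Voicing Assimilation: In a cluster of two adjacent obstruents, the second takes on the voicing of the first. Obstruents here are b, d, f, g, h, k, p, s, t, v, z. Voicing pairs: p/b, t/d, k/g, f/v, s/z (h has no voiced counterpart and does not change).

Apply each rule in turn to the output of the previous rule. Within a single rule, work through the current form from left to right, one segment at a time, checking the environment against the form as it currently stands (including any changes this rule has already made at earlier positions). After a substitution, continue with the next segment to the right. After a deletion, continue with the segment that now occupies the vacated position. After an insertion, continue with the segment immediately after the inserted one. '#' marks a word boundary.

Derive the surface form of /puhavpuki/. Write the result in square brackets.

Rule 1 Medial Vowel Deletion: [puhavpuki] → [phavpki]
Rule 2 Labial Nasal Assimilation: no change — [phavpki]
Rule 3 Final Vowel Lowering: [phavpki] → [phavpke]
Rule 4 Intervocalic Voicing: no change — [phavpke]
Rule 5 Progressive Voicing Assimilation: [phavpke] → [phavbge]

[phavbge]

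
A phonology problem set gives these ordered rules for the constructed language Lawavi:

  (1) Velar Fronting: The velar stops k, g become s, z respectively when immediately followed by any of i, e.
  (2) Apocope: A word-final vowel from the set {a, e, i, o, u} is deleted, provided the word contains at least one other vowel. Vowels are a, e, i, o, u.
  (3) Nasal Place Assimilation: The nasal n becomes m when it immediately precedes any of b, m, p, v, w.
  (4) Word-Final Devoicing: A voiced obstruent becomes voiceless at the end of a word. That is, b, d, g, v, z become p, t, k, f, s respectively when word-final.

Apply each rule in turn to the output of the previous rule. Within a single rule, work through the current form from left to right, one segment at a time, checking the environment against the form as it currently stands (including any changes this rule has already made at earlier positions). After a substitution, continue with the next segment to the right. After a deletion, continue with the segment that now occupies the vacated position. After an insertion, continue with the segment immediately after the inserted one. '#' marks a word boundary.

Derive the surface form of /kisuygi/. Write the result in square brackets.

(1) Velar Fronting: [kisuygi] → [sisuyzi]
(2) Apocope: [sisuyzi] → [sisuyz]
(3) Nasal Place Assimilation: no change — [sisuyz]
(4) Word-Final Devoicing: [sisuyz] → [sisuys]

[sisuys]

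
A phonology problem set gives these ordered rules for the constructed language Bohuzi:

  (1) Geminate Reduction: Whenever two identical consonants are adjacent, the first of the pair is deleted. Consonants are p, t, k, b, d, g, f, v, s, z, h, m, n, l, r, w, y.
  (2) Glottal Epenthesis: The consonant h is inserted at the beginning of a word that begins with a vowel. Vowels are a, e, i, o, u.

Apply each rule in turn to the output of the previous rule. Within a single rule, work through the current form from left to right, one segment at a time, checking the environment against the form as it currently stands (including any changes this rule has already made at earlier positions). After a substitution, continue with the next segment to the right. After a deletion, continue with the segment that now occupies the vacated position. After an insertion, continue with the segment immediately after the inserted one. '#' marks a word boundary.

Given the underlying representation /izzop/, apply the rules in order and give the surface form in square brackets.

(1) Geminate Reduction: [izzop] → [izop]
(2) Glottal Epenthesis: [izop] → [hizop]

[hizop]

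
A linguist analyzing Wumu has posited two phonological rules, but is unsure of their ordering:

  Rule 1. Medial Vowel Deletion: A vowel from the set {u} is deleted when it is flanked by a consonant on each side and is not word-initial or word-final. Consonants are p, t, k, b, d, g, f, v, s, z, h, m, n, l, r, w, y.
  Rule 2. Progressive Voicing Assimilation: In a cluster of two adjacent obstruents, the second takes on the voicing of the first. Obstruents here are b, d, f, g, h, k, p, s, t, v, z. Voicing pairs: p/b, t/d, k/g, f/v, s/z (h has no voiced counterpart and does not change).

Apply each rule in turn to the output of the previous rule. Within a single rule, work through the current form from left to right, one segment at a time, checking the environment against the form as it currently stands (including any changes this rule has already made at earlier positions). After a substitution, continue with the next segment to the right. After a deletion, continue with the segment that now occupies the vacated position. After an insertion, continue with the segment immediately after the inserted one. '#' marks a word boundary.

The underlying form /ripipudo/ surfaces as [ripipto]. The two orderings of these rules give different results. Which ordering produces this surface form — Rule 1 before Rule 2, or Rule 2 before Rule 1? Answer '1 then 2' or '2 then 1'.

1 then 2

Order 1 then 2:
  1 Medial Vowel Deletion: [ripipudo] → [ripipdo]
  2 Progressive Voicing Assimilation: [ripipdo] → [ripipto]
  result: [ripipto]
Order 2 then 1:
  2 Progressive Voicing Assimilation: no change — [ripipudo]
  1 Medial Vowel Deletion: [ripipudo] → [ripipdo]
  result: [ripipdo]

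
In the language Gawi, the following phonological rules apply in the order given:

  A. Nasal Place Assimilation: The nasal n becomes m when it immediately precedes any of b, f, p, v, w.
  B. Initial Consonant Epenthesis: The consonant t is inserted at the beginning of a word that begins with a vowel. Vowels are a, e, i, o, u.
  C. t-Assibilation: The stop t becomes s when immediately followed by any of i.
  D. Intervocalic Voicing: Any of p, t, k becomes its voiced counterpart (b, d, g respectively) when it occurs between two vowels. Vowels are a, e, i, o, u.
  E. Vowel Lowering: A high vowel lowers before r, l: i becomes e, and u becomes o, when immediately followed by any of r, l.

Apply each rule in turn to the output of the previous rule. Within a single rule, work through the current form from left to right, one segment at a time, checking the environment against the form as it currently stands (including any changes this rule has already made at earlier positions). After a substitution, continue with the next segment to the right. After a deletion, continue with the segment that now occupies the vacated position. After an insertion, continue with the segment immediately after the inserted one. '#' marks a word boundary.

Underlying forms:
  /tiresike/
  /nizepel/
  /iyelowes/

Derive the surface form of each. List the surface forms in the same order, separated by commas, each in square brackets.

/tiresike/:
  A Nasal Place Assimilation: no change — [tiresike]
  B Initial Consonant Epenthesis: no change — [tiresike]
  C t-Assibilation: [tiresike] → [siresike]
  D Intervocalic Voicing: [siresike] → [siresige]
  E Vowel Lowering: [siresige] → [seresige]
/nizepel/:
  A Nasal Place Assimilation: no change — [nizepel]
  B Initial Consonant Epenthesis: no change — [nizepel]
  C t-Assibilation: no change — [nizepel]
  D Intervocalic Voicing: [nizepel] → [nizebel]
  E Vowel Lowering: no change — [nizebel]
/iyelowes/:
  A Nasal Place Assimilation: no change — [iyelowes]
  B Initial Consonant Epenthesis: [iyelowes] → [tiyelowes]
  C t-Assibilation: [tiyelowes] → [siyelowes]
  D Intervocalic Voicing: no change — [siyelowes]
  E Vowel Lowering: no change — [siyelowes]

[seresige], [nizebel], [siyelowes]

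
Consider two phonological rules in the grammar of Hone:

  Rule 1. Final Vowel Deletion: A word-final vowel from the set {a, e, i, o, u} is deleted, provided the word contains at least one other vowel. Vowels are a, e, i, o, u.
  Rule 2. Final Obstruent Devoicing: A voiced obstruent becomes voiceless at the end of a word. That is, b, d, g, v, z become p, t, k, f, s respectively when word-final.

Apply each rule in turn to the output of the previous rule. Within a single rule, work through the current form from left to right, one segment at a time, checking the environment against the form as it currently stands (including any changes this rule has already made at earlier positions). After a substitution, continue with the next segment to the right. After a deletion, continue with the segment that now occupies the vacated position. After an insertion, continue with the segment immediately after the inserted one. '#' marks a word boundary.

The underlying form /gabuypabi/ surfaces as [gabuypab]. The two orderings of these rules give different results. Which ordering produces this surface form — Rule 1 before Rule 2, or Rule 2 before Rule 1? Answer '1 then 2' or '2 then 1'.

2 then 1

Order 1 then 2:
  1 Final Vowel Deletion: [gabuypabi] → [gabuypab]
  2 Final Obstruent Devoicing: [gabuypab] → [gabuypap]
  result: [gabuypap]
Order 2 then 1:
  2 Final Obstruent Devoicing: no change — [gabuypabi]
  1 Final Vowel Deletion: [gabuypabi] → [gabuypab]
  result: [gabuypab]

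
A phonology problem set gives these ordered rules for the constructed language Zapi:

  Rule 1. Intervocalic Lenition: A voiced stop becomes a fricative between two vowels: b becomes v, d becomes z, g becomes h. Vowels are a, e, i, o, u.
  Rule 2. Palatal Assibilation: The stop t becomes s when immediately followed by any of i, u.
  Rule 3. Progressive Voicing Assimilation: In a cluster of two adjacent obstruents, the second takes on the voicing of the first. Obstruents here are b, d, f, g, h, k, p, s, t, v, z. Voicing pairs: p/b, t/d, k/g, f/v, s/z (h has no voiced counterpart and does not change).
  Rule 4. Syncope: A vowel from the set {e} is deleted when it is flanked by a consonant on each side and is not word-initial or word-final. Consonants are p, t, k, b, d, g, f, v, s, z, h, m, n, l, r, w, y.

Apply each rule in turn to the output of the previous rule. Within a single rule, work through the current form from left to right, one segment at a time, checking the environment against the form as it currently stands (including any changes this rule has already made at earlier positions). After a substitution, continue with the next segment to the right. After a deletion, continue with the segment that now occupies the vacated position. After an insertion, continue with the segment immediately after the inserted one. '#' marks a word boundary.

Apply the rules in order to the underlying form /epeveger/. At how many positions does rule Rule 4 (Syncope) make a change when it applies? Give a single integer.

Rule 1 Intervocalic Lenition: [epeveger] → [epeveher]
Rule 2 Palatal Assibilation: no change — [epeveher]
Rule 3 Progressive Voicing Assimilation: no change — [epeveher]
Rule 4 Syncope: [epeveher] → [epvhr]
Rule Rule 4 changed 3 position(s).

3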